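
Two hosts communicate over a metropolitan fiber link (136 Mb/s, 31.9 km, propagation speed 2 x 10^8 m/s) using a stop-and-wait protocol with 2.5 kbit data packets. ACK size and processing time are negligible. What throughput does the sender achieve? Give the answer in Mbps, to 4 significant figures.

t_tx = L/R = 2500/136000000 = 1.83824e-05 s.
t_prop = 31900/200000000 = 0.0001595 s; RTT = 0.000319 s.
Cycle = t_tx + RTT = 0.000337382 s.
Throughput = L / cycle = 2500 / 0.000337382 = 7.410 Mbps.

7.410 Mbps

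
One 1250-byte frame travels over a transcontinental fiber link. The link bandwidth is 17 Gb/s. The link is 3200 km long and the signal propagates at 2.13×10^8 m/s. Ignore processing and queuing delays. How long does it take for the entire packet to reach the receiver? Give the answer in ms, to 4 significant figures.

L = 1250 × 8 = 10000 bits.
Transmission delay = L/R = 10000 / 17000000000 = 0.000588235 ms.
Propagation delay = d/s = 3200000 m / 213000000 m/s = 15.0235 ms.
Total = 15.02 ms.

15.02 ms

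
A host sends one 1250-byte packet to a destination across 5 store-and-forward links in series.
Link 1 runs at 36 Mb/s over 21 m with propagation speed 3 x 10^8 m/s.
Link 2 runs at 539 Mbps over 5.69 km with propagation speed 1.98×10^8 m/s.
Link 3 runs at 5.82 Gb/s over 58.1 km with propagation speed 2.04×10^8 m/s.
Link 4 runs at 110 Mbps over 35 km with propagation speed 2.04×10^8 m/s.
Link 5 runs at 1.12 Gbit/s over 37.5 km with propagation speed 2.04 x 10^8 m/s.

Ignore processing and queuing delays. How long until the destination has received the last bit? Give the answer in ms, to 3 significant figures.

1.07 ms

L = 1250 × 8 = 10000 bits.
Transmission delays (L/R per hop): 0.277778, 0.0185529, 0.00171821, 0.0909091, 0.00892857 ms; sum = 0.397887 ms.
Propagation delays (d/s per hop): 7e-05, 0.0287374, 0.284804, 0.171569, 0.183824 ms; sum = 0.669003 ms.
End-to-end = 1.07 ms.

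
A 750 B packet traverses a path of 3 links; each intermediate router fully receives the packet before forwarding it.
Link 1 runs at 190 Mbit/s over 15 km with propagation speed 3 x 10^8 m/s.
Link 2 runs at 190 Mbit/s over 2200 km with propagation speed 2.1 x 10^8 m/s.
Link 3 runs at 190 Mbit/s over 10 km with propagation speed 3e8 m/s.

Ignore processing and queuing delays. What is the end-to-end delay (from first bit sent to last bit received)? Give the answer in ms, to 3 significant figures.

10.7 ms

L = 750 × 8 = 6000 bits.
Transmission delay per hop = L/R = 6000/190000000 = 0.0315789 ms; 3 hops → 0.0947368 ms.
Propagation delays (d/s per hop): 0.05, 10.4762, 0.0333333 ms; sum = 10.5595 ms.
End-to-end = 10.7 ms.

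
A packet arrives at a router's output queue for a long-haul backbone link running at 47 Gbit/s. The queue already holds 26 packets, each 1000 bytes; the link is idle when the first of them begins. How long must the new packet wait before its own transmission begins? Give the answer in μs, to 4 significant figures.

4.426 μs

Each queued packet: L/R = 8000/47000000000 = 0.170213 μs.
26 queued → 4.42553 μs.
Queuing delay = 4.426 μs.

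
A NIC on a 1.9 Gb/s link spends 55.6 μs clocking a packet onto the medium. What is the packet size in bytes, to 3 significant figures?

13200 bytes

L = R × t_tx = 1900000000 b/s × 5.56e-05 s = 105640 bits.
In bytes: 105640 / 8 = 13200 bytes.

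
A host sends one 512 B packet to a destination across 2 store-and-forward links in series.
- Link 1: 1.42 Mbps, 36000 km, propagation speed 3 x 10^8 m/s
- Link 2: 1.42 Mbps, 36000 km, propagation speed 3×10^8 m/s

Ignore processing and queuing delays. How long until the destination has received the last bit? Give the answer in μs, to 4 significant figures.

L = 512 × 8 = 4096 bits.
Transmission delay per hop = L/R = 4096/1420000 = 2884.51 μs; 2 hops → 5769.01 μs.
Propagation delays (d/s per hop): 120000, 120000 μs; sum = 240000 μs.
End-to-end = 245800 μs.

245800 μs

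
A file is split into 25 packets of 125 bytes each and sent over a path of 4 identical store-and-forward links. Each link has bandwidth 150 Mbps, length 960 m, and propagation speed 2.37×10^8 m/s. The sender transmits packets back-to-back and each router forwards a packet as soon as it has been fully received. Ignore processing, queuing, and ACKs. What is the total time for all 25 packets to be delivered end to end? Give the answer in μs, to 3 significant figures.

Per-hop transmission t_tx = L/R = 1000/150000000 = 6.66667 μs.
Per-hop propagation t_prop = 960/237000000 = 4.05063 μs.
Pipeline fill: first packet needs 4·t_tx to clear all hops; remaining 24 packets each add one t_tx.
Total = (4+25-1)·t_tx + 4·t_prop = 28·6.66667 + 4·4.05063 = 203 μs.

203 μs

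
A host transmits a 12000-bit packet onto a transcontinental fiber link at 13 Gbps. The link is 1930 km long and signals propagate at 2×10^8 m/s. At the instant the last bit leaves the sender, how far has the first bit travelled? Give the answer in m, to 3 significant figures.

185 m

t_tx = L/R = 12000/13000000000 = 9.23077e-07 s.
Distance = s × t_tx = 200000000 × 9.23077e-07 = 185 m.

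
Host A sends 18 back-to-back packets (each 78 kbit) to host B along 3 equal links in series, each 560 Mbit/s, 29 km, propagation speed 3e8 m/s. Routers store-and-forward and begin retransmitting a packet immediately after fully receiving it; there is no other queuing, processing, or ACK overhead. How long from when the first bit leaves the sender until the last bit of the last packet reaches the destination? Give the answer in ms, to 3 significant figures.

Per-hop transmission t_tx = L/R = 78000/560000000 = 0.139286 ms.
Per-hop propagation t_prop = 29000/300000000 = 0.0966667 ms.
Pipeline fill: first packet needs 3·t_tx to clear all hops; remaining 17 packets each add one t_tx.
Total = (3+18-1)·t_tx + 3·t_prop = 20·0.139286 + 3·0.0966667 = 3.08 ms.

3.08 ms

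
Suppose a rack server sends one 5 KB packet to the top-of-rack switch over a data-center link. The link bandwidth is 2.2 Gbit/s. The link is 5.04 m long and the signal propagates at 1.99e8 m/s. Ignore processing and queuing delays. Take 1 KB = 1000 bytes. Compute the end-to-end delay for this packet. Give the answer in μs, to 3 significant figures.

L = 40000 bits.
Transmission delay = L/R = 40000 / 2200000000 = 18.1818 μs.
Propagation delay = d/s = 5.04 m / 199000000 m/s = 0.0253266 μs.
Total = 18.2 μs.

18.2 μs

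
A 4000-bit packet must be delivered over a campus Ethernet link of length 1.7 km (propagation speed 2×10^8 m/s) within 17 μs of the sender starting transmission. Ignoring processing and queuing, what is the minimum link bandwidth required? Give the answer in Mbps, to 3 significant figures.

471 Mbps

Propagation delay = 1700 / 200000000 = 8.5 μs.
Transmission budget = 17 − 8.5 = 8.5 μs.
R ≥ L / t_tx = 4000 bits / 8.5e-06 s = 471 Mbps.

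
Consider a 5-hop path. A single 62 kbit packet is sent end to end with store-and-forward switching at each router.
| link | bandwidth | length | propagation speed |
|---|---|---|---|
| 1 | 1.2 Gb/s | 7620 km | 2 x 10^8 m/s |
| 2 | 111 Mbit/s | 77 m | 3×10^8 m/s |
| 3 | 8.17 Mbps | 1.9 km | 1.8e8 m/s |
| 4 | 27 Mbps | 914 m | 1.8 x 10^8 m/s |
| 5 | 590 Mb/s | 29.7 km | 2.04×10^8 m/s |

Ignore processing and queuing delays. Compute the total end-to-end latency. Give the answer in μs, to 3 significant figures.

L = 62000 bits.
Transmission delays (L/R per hop): 51.6667, 558.559, 7588.74, 2296.3, 105.085 μs; sum = 10600.3 μs.
Propagation delays (d/s per hop): 38100, 0.256667, 10.5556, 5.07778, 145.588 μs; sum = 38261.5 μs.
End-to-end = 48900 μs.

48900 μs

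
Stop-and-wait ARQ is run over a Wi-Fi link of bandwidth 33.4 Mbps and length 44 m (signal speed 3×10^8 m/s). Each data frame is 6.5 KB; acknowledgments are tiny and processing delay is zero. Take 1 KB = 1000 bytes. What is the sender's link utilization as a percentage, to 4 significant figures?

t_tx = L/R = 52000/33400000 = 0.00155689 s.
t_prop = 44/300000000 = 1.46667e-07 s; RTT = 2.93333e-07 s.
Cycle = t_tx + RTT = 0.00155718 s.
Utilization = t_tx / cycle = 0.00155689/0.00155718 = 99.98 %.

99.98 %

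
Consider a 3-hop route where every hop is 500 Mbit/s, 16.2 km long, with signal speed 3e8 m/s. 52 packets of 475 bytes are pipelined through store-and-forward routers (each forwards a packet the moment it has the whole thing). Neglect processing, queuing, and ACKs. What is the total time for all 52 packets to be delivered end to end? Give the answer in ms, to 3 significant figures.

0.572 ms

Per-hop transmission t_tx = L/R = 3800/500000000 = 0.0076 ms.
Per-hop propagation t_prop = 16200/300000000 = 0.054 ms.
Pipeline fill: first packet needs 3·t_tx to clear all hops; remaining 51 packets each add one t_tx.
Total = (3+52-1)·t_tx + 3·t_prop = 54·0.0076 + 3·0.054 = 0.572 ms.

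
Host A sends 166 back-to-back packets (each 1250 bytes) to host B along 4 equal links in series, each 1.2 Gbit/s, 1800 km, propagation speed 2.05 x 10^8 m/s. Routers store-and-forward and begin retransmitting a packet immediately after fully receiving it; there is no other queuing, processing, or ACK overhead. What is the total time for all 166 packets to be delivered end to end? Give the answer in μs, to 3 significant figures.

36500 μs

Per-hop transmission t_tx = L/R = 10000/1200000000 = 8.33333 μs.
Per-hop propagation t_prop = 1800000/2.05e+08 = 8780.49 μs.
Pipeline fill: first packet needs 4·t_tx to clear all hops; remaining 165 packets each add one t_tx.
Total = (4+166-1)·t_tx + 4·t_prop = 169·8.33333 + 4·8780.49 = 36500 μs.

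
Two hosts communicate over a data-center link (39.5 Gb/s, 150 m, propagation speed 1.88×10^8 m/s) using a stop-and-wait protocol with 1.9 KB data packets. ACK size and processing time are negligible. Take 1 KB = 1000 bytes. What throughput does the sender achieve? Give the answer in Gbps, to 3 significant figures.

7.67 Gbps

t_tx = L/R = 15200/39500000000 = 3.8481e-07 s.
t_prop = 150/188000000 = 7.97872e-07 s; RTT = 1.59574e-06 s.
Cycle = t_tx + RTT = 1.98055e-06 s.
Throughput = L / cycle = 15200 / 1.98055e-06 = 7.67 Gbps.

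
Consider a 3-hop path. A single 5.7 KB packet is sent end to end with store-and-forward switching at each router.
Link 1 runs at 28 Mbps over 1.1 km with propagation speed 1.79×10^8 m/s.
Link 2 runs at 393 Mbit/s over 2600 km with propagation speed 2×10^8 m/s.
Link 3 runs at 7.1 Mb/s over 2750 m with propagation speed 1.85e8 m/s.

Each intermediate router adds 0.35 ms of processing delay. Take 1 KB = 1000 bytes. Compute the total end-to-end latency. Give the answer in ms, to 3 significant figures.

L = 45600 bits.
Transmission delays (L/R per hop): 1.62857, 0.116031, 6.42254 ms; sum = 8.16714 ms.
Propagation delays (d/s per hop): 0.00614525, 13, 0.0148649 ms; sum = 13.021 ms.
Processing at 2 router(s): 2 × 0.35 ms = 0.7 ms.
End-to-end = 21.9 ms.

21.9 ms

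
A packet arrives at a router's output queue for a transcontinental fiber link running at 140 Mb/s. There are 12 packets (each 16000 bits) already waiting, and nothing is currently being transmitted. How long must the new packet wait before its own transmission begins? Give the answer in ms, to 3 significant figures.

1.37 ms

Each queued packet: L/R = 16000/140000000 = 0.114286 ms.
12 queued → 1.37143 ms.
Queuing delay = 1.37 ms.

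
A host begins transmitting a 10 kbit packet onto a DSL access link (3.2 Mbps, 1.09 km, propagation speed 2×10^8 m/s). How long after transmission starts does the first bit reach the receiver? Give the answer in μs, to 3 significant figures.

5.45 μs

First bit experiences only propagation delay: d/s = 1090/200000000 = 5.45 μs.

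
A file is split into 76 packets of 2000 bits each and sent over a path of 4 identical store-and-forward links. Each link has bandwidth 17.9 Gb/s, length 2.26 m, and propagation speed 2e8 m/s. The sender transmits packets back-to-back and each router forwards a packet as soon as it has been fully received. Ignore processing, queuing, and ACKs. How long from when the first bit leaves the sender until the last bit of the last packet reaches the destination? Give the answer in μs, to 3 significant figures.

8.87 μs

Per-hop transmission t_tx = L/R = 2000/17900000000 = 0.111732 μs.
Per-hop propagation t_prop = 2.26/200000000 = 0.0113 μs.
Pipeline fill: first packet needs 4·t_tx to clear all hops; remaining 75 packets each add one t_tx.
Total = (4+76-1)·t_tx + 4·t_prop = 79·0.111732 + 4·0.0113 = 8.87 μs.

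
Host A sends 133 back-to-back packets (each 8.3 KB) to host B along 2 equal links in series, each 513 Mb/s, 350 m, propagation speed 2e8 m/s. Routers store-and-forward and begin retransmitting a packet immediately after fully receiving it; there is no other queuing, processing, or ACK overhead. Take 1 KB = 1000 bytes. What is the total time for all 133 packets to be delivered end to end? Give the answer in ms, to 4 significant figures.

17.35 ms

Per-hop transmission t_tx = L/R = 66400/513000000 = 0.129435 ms.
Per-hop propagation t_prop = 350/200000000 = 0.00175 ms.
Pipeline fill: first packet needs 2·t_tx to clear all hops; remaining 132 packets each add one t_tx.
Total = (2+133-1)·t_tx + 2·t_prop = 134·0.129435 + 2·0.00175 = 17.35 ms.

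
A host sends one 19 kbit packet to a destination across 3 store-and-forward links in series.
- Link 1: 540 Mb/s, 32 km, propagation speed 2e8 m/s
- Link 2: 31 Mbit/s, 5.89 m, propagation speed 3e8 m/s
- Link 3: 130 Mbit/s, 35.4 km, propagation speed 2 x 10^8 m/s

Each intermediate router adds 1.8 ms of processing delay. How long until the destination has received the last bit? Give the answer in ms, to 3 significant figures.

L = 19000 bits.
Transmission delays (L/R per hop): 0.0351852, 0.612903, 0.146154 ms; sum = 0.794242 ms.
Propagation delays (d/s per hop): 0.16, 1.96333e-05, 0.177 ms; sum = 0.33702 ms.
Processing at 2 router(s): 2 × 1.8 ms = 3.6 ms.
End-to-end = 4.73 ms.

4.73 ms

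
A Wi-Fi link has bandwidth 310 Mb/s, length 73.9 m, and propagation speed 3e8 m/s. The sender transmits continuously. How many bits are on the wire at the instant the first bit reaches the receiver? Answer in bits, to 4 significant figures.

76.36 bits

Propagation delay = 73.9 / 300000000 = 2.46333e-07 s.
BDP = R × t_prop = 310000000 × 2.46333e-07 = 76.3633 bits.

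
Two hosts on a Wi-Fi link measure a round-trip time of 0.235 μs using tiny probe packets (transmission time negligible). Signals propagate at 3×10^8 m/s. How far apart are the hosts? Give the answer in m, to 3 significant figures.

One-way propagation = RTT/2 = 0.1175 μs.
d = s × t = 300000000 × 1.175e-07 = 35.3 m.

35.3 m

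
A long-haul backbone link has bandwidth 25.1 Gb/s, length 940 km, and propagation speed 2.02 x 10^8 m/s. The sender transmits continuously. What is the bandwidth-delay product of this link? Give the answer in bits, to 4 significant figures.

Propagation delay = 940000 / 202000000 = 0.00465347 s.
BDP = R × t_prop = 25100000000 × 0.00465347 = 116802000 bits.

116800000 bits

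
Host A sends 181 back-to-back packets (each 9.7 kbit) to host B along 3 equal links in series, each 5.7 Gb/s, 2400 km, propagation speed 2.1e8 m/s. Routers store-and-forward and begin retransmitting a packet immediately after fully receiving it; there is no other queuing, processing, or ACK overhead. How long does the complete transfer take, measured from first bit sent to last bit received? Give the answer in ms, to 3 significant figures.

34.6 ms

Per-hop transmission t_tx = L/R = 9700/5700000000 = 0.00170175 ms.
Per-hop propagation t_prop = 2400000/210000000 = 11.4286 ms.
Pipeline fill: first packet needs 3·t_tx to clear all hops; remaining 180 packets each add one t_tx.
Total = (3+181-1)·t_tx + 3·t_prop = 183·0.00170175 + 3·11.4286 = 34.6 ms.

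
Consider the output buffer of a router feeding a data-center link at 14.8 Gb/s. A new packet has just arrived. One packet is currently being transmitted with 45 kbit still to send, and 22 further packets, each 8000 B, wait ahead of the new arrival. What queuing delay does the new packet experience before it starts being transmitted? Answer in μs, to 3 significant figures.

98.2 μs

Each queued packet: L/R = 64000/14800000000 = 4.32432 μs.
22 queued → 95.1351 μs.
Plus remaining 45000 bits of current packet: 3.04054 μs.
Queuing delay = 98.2 μs.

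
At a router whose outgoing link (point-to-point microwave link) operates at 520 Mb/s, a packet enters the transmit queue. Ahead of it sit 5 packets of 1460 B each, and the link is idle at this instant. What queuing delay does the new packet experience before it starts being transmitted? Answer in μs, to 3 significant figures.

112 μs

Each queued packet: L/R = 11680/520000000 = 22.4615 μs.
5 queued → 112.308 μs.
Queuing delay = 112 μs.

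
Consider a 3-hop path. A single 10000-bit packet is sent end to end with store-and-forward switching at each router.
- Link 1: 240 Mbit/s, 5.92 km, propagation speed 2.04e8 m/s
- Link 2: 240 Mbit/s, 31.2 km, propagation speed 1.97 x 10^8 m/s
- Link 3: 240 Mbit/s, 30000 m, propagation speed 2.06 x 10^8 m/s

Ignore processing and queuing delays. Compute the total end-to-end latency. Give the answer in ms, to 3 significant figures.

Transmission delay per hop = L/R = 10000/240000000 = 0.0416667 ms; 3 hops → 0.125 ms.
Propagation delays (d/s per hop): 0.0290196, 0.158376, 0.145631 ms; sum = 0.333026 ms.
End-to-end = 0.458 ms.

0.458 ms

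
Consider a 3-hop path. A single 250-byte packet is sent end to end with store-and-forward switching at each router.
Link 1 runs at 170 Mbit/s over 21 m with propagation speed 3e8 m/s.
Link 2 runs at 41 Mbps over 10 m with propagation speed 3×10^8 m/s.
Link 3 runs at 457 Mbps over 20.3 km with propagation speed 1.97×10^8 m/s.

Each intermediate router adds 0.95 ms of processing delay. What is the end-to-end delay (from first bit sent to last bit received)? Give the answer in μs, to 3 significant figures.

L = 250 × 8 = 2000 bits.
Transmission delays (L/R per hop): 11.7647, 48.7805, 4.37637 μs; sum = 64.9216 μs.
Propagation delays (d/s per hop): 0.07, 0.0333333, 103.046 μs; sum = 103.149 μs.
Processing at 2 router(s): 2 × 0.95 ms = 1900 μs.
End-to-end = 2070 μs.

2070 μs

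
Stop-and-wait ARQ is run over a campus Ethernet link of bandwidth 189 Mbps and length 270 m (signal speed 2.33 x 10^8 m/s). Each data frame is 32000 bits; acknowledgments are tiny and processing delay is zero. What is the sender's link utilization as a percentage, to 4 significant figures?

t_tx = L/R = 32000/189000000 = 0.000169312 s.
t_prop = 270/233000000 = 1.1588e-06 s; RTT = 2.3176e-06 s.
Cycle = t_tx + RTT = 0.00017163 s.
Utilization = t_tx / cycle = 0.000169312/0.00017163 = 98.65 %.

98.65 %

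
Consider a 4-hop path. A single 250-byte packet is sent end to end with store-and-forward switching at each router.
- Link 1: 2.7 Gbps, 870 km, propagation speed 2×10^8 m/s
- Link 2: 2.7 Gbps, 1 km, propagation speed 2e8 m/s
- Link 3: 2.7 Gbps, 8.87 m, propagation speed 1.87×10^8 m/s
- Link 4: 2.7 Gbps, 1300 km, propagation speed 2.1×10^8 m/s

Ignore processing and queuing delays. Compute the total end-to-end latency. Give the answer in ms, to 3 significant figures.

10.5 ms

L = 250 × 8 = 2000 bits.
Transmission delay per hop = L/R = 2000/2700000000 = 0.000740741 ms; 4 hops → 0.00296296 ms.
Propagation delays (d/s per hop): 4.35, 0.005, 4.74332e-05, 6.19048 ms; sum = 10.5455 ms.
End-to-end = 10.5 ms.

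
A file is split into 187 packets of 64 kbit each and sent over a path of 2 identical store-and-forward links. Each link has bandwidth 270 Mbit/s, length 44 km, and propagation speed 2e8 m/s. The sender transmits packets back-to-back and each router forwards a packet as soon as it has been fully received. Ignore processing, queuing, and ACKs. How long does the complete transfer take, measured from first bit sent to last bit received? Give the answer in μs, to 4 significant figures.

Per-hop transmission t_tx = L/R = 64000/270000000 = 237.037 μs.
Per-hop propagation t_prop = 44000/200000000 = 220 μs.
Pipeline fill: first packet needs 2·t_tx to clear all hops; remaining 186 packets each add one t_tx.
Total = (2+187-1)·t_tx + 2·t_prop = 188·237.037 + 2·220 = 45000 μs.

45000 μs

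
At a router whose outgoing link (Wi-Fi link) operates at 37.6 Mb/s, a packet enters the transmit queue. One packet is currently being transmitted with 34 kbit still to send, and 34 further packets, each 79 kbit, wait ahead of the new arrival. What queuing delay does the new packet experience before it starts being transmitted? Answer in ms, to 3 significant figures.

Each queued packet: L/R = 79000/37600000 = 2.10106 ms.
34 queued → 71.4362 ms.
Plus remaining 34000 bits of current packet: 0.904255 ms.
Queuing delay = 72.3 ms.

72.3 ms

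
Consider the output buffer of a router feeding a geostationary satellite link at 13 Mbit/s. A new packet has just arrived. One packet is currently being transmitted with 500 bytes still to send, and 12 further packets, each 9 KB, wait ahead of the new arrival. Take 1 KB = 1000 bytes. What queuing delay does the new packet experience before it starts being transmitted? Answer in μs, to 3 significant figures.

Each queued packet: L/R = 72000/13000000 = 5538.46 μs.
12 queued → 66461.5 μs.
Plus remaining 4000 bits of current packet: 307.692 μs.
Queuing delay = 66800 μs.

66800 μs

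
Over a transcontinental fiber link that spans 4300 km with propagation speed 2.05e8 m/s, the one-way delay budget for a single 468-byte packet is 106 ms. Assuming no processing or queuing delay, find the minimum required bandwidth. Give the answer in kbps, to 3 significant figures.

L = 3744 bits.
Propagation delay = 4300000 / 2.05e+08 = 20.9756 ms.
Transmission budget = 106 − 20.9756 = 85.0244 ms.
R ≥ L / t_tx = 3744 bits / 0.0850244 s = 44.0 kbps.

44.0 kbps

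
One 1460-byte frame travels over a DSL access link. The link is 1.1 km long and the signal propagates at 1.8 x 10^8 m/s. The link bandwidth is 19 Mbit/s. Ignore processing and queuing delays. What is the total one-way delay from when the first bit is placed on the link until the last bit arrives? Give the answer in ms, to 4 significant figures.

0.6208 ms

L = 1460 × 8 = 11680 bits.
Transmission delay = L/R = 11680 / 19000000 = 0.614737 ms.
Propagation delay = d/s = 1100 m / 180000000 m/s = 0.00611111 ms.
Total = 0.6208 ms.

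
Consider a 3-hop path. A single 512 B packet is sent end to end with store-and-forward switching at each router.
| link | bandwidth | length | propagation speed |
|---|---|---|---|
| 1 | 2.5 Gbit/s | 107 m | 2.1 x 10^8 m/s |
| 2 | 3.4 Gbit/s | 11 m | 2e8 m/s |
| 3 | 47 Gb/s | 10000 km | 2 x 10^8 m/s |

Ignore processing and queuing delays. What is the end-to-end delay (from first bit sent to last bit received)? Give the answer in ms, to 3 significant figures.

50.0 ms

L = 512 × 8 = 4096 bits.
Transmission delays (L/R per hop): 0.0016384, 0.00120471, 8.71489e-05 ms; sum = 0.00293025 ms.
Propagation delays (d/s per hop): 0.000509524, 5.5e-05, 50 ms; sum = 50.0006 ms.
End-to-end = 50.0 ms.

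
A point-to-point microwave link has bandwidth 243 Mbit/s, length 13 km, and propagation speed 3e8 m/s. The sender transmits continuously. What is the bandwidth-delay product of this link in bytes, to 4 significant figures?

1316 bytes

Propagation delay = 13000 / 300000000 = 4.33333e-05 s.
BDP = R × t_prop = 243000000 × 4.33333e-05 = 10530 bits.
In bytes: 10530/8 = 1316 bytes.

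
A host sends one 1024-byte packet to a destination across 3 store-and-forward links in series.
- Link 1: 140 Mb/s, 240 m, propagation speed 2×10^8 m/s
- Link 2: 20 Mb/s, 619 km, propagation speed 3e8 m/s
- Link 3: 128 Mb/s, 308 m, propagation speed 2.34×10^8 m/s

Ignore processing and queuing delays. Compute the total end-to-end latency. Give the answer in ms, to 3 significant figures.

L = 1024 × 8 = 8192 bits.
Transmission delays (L/R per hop): 0.0585143, 0.4096, 0.064 ms; sum = 0.532114 ms.
Propagation delays (d/s per hop): 0.0012, 2.06333, 0.00131624 ms; sum = 2.06585 ms.
End-to-end = 2.60 ms.

2.60 ms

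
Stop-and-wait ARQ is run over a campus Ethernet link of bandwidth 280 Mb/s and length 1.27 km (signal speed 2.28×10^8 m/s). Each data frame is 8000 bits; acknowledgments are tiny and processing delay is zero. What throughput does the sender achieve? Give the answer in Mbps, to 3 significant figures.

t_tx = L/R = 8000/280000000 = 2.85714e-05 s.
t_prop = 1270/2.28e+08 = 5.57018e-06 s; RTT = 1.11404e-05 s.
Cycle = t_tx + RTT = 3.97118e-05 s.
Throughput = L / cycle = 8000 / 3.97118e-05 = 201 Mbps.

201 Mbps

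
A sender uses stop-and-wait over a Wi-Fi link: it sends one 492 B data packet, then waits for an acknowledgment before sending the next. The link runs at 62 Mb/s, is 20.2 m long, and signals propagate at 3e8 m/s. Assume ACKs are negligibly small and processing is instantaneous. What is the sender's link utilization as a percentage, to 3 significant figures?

99.8 %

t_tx = L/R = 3936/62000000 = 6.34839e-05 s.
t_prop = 20.2/300000000 = 6.73333e-08 s; RTT = 1.34667e-07 s.
Cycle = t_tx + RTT = 6.36185e-05 s.
Utilization = t_tx / cycle = 6.34839e-05/6.36185e-05 = 99.8 %.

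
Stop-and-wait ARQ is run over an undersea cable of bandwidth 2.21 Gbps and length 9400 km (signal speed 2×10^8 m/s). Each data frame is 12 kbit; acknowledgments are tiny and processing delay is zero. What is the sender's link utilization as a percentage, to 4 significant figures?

0.005776 %

t_tx = L/R = 12000/2210000000 = 5.42986e-06 s.
t_prop = 9400000/200000000 = 0.047 s; RTT = 0.094 s.
Cycle = t_tx + RTT = 0.0940054 s.
Utilization = t_tx / cycle = 5.42986e-06/0.0940054 = 0.005776 %.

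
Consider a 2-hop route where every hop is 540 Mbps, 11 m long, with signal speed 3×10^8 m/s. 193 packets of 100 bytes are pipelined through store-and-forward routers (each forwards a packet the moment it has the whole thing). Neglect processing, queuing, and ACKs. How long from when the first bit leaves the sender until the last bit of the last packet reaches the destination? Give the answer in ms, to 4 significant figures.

0.2875 ms

Per-hop transmission t_tx = L/R = 800/540000000 = 0.00148148 ms.
Per-hop propagation t_prop = 11/300000000 = 3.66667e-05 ms.
Pipeline fill: first packet needs 2·t_tx to clear all hops; remaining 192 packets each add one t_tx.
Total = (2+193-1)·t_tx + 2·t_prop = 194·0.00148148 + 2·3.66667e-05 = 0.2875 ms.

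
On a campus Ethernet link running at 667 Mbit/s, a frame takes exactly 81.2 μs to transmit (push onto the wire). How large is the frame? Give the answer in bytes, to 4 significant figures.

L = R × t_tx = 667000000 b/s × 8.12e-05 s = 54160.4 bits.
In bytes: 54160.4 / 8 = 6770 bytes.

6770 bytes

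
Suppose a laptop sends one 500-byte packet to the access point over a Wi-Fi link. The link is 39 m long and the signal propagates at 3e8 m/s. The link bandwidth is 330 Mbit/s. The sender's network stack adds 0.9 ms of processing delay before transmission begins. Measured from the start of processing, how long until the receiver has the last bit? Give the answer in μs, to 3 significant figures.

912 μs

L = 500 × 8 = 4000 bits.
Transmission delay = L/R = 4000 / 330000000 = 12.1212 μs.
Propagation delay = d/s = 39 m / 300000000 m/s = 0.13 μs.
Plus processing delay 0.9 ms = 900 μs.
Total = 912 μs.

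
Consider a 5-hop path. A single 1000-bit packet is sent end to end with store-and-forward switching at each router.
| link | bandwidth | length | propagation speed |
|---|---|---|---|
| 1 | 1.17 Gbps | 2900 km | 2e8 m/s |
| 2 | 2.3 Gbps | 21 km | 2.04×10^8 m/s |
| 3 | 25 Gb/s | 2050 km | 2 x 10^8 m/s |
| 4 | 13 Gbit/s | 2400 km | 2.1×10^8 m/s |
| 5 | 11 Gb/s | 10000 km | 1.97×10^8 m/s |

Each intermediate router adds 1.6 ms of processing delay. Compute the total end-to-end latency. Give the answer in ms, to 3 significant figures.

Transmission delays (L/R per hop): 0.000854701, 0.000434783, 4e-05, 7.69231e-05, 9.09091e-05 ms; sum = 0.00149732 ms.
Propagation delays (d/s per hop): 14.5, 0.102941, 10.25, 11.4286, 50.7614 ms; sum = 87.0429 ms.
Processing at 4 router(s): 4 × 1.6 ms = 6.4 ms.
End-to-end = 93.4 ms.

93.4 ms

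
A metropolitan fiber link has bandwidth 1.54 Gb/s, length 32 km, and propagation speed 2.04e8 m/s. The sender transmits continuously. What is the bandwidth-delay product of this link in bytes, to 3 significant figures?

30200 bytes

Propagation delay = 32000 / 204000000 = 0.000156863 s.
BDP = R × t_prop = 1540000000 × 0.000156863 = 241569 bits.
In bytes: 241569/8 = 30200 bytes.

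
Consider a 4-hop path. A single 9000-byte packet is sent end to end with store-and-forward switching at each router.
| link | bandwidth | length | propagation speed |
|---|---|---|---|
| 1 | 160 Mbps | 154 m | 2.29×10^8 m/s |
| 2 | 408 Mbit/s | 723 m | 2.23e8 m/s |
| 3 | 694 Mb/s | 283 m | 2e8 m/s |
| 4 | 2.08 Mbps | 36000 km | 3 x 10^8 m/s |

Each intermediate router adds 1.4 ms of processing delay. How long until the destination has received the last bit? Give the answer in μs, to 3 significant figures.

L = 9000 × 8 = 72000 bits.
Transmission delays (L/R per hop): 450, 176.471, 103.746, 34615.4 μs; sum = 35345.6 μs.
Propagation delays (d/s per hop): 0.672489, 3.24215, 1.415, 120000 μs; sum = 120005 μs.
Processing at 3 router(s): 3 × 1.4 ms = 4200 μs.
End-to-end = 160000 μs.

160000 μs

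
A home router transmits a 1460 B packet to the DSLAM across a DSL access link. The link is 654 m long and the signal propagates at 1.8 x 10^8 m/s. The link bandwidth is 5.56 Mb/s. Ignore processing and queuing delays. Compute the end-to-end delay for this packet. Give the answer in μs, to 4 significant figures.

L = 1460 × 8 = 11680 bits.
Transmission delay = L/R = 11680 / 5560000 = 2100.72 μs.
Propagation delay = d/s = 654 m / 180000000 m/s = 3.63333 μs.
Total = 2104 μs.

2104 μs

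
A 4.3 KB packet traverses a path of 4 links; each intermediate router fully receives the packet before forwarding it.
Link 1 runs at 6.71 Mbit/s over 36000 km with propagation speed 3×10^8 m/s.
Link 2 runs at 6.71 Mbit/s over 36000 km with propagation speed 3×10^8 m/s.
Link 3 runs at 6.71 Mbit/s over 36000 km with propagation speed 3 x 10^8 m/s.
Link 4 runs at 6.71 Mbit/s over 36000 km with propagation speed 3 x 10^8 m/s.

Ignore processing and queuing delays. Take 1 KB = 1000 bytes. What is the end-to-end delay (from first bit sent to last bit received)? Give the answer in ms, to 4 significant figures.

500.5 ms

L = 34400 bits.
Transmission delay per hop = L/R = 34400/6710000 = 5.12668 ms; 4 hops → 20.5067 ms.
Propagation delays (d/s per hop): 120, 120, 120, 120 ms; sum = 480 ms.
End-to-end = 500.5 ms.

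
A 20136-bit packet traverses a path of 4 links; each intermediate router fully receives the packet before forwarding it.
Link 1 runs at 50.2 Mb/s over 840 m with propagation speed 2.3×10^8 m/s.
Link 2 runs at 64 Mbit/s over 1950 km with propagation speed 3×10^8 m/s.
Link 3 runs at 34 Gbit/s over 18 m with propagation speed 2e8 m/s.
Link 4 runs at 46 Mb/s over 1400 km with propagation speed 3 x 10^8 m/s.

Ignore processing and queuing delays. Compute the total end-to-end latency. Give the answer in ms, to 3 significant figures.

Transmission delays (L/R per hop): 0.401116, 0.314625, 0.000592235, 0.437739 ms; sum = 1.15407 ms.
Propagation delays (d/s per hop): 0.00365217, 6.5, 9e-05, 4.66667 ms; sum = 11.1704 ms.
End-to-end = 12.3 ms.

12.3 ms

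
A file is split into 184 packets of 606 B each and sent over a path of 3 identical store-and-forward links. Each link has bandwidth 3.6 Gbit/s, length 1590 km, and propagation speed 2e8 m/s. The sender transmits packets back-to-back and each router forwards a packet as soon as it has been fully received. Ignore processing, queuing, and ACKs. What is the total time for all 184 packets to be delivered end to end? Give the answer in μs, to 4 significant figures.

24100 μs

Per-hop transmission t_tx = L/R = 4848/3600000000 = 1.34667 μs.
Per-hop propagation t_prop = 1590000/200000000 = 7950 μs.
Pipeline fill: first packet needs 3·t_tx to clear all hops; remaining 183 packets each add one t_tx.
Total = (3+184-1)·t_tx + 3·t_prop = 186·1.34667 + 3·7950 = 24100 μs.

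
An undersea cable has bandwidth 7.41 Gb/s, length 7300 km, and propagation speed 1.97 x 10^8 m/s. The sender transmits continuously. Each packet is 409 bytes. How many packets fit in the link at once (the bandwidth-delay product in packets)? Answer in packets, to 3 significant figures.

83900 packets

Propagation delay = 7300000 / 197000000 = 0.0370558 s.
BDP = R × t_prop = 7410000000 × 0.0370558 = 274584000 bits.
In packets of 3272 bits: 83900 packets.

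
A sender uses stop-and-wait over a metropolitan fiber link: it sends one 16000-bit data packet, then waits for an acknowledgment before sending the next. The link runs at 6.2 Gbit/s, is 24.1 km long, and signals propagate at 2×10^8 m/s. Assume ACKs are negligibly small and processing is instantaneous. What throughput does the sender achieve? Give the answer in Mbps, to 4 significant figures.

65.69 Mbps

t_tx = L/R = 16000/6200000000 = 2.58065e-06 s.
t_prop = 24100/200000000 = 0.0001205 s; RTT = 0.000241 s.
Cycle = t_tx + RTT = 0.000243581 s.
Throughput = L / cycle = 16000 / 0.000243581 = 65.69 Mbps.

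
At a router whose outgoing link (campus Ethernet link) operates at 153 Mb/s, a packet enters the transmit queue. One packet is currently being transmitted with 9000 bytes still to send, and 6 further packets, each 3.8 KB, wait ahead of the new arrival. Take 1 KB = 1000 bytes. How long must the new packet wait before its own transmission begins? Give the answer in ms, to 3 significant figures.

Each queued packet: L/R = 30400/153000000 = 0.198693 ms.
6 queued → 1.19216 ms.
Plus remaining 72000 bits of current packet: 0.470588 ms.
Queuing delay = 1.66 ms.

1.66 ms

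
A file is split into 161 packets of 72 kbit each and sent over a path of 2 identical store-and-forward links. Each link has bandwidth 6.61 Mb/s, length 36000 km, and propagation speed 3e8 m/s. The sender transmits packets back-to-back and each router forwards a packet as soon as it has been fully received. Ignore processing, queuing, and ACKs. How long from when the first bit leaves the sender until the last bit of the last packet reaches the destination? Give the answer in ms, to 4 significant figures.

Per-hop transmission t_tx = L/R = 72000/6610000 = 10.8926 ms.
Per-hop propagation t_prop = 36000000/300000000 = 120 ms.
Pipeline fill: first packet needs 2·t_tx to clear all hops; remaining 160 packets each add one t_tx.
Total = (2+161-1)·t_tx + 2·t_prop = 162·10.8926 + 2·120 = 2005 ms.

2005 ms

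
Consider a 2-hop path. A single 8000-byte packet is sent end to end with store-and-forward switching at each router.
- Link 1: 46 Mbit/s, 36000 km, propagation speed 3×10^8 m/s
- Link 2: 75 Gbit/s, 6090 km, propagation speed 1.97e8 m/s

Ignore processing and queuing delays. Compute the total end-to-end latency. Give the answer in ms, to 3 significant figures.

152 ms

L = 8000 × 8 = 64000 bits.
Transmission delays (L/R per hop): 1.3913, 0.000853333 ms; sum = 1.39216 ms.
Propagation delays (d/s per hop): 120, 30.9137 ms; sum = 150.914 ms.
End-to-end = 152 ms.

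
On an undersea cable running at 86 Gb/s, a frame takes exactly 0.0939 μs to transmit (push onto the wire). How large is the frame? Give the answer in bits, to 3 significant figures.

8080 bits

L = R × t_tx = 86000000000 b/s × 9.39e-08 s = 8075.4 bits.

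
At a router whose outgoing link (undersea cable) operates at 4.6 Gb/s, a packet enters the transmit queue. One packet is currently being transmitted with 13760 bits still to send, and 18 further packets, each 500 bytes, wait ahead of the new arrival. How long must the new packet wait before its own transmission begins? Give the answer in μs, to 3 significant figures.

18.6 μs

Each queued packet: L/R = 4000/4600000000 = 0.869565 μs.
18 queued → 15.6522 μs.
Plus remaining 13760 bits of current packet: 2.9913 μs.
Queuing delay = 18.6 μs.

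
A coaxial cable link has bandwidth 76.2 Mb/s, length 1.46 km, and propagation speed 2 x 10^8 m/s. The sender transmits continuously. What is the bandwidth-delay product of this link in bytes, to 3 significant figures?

69.5 bytes

Propagation delay = 1460 / 200000000 = 7.3e-06 s.
BDP = R × t_prop = 76200000 × 7.3e-06 = 556.26 bits.
In bytes: 556.26/8 = 69.5 bytes.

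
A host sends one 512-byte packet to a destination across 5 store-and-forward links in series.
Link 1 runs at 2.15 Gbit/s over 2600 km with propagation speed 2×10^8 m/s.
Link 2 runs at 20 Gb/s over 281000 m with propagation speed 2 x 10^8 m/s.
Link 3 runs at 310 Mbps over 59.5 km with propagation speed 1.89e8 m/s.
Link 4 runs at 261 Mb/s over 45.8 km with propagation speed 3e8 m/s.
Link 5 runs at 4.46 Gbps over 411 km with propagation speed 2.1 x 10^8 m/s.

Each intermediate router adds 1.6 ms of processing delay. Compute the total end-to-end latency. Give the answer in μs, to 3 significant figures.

23300 μs

L = 512 × 8 = 4096 bits.
Transmission delays (L/R per hop): 1.90512, 0.2048, 13.2129, 15.6935, 0.918386 μs; sum = 31.9347 μs.
Propagation delays (d/s per hop): 13000, 1405, 314.815, 152.667, 1957.14 μs; sum = 16829.6 μs.
Processing at 4 router(s): 4 × 1.6 ms = 6400 μs.
End-to-end = 23300 μs.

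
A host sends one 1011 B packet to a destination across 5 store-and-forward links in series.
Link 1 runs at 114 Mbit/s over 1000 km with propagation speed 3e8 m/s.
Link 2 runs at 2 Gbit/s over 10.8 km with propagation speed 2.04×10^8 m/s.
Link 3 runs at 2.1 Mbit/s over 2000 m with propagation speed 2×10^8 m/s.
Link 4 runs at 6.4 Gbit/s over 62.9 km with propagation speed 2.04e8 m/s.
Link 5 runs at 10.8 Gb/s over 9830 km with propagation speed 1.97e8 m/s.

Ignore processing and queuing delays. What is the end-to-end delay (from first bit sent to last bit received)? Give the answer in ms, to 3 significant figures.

L = 1011 × 8 = 8088 bits.
Transmission delays (L/R per hop): 0.0709474, 0.004044, 3.85143, 0.00126375, 0.000748889 ms; sum = 3.92843 ms.
Propagation delays (d/s per hop): 3.33333, 0.0529412, 0.01, 0.308333, 49.8985 ms; sum = 53.6031 ms.
End-to-end = 57.5 ms.

57.5 ms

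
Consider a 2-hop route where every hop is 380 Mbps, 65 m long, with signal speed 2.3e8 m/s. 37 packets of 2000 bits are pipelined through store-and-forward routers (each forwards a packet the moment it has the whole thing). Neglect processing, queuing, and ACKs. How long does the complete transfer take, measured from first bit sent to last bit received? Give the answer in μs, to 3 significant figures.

201 μs

Per-hop transmission t_tx = L/R = 2000/380000000 = 5.26316 μs.
Per-hop propagation t_prop = 65/2.3e+08 = 0.282609 μs.
Pipeline fill: first packet needs 2·t_tx to clear all hops; remaining 36 packets each add one t_tx.
Total = (2+37-1)·t_tx + 2·t_prop = 38·5.26316 + 2·0.282609 = 201 μs.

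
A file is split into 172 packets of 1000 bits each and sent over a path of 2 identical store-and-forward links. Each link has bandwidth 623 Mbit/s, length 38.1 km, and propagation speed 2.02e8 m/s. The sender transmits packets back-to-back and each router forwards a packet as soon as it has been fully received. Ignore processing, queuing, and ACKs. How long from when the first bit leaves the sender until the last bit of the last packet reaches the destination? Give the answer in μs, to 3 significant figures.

Per-hop transmission t_tx = L/R = 1000/623000000 = 1.60514 μs.
Per-hop propagation t_prop = 38100/202000000 = 188.614 μs.
Pipeline fill: first packet needs 2·t_tx to clear all hops; remaining 171 packets each add one t_tx.
Total = (2+172-1)·t_tx + 2·t_prop = 173·1.60514 + 2·188.614 = 655 μs.

655 μs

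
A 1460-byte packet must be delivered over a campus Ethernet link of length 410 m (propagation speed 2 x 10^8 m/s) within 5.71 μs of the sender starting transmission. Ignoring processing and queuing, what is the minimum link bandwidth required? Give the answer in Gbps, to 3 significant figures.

3.19 Gbps

L = 11680 bits.
Propagation delay = 410 / 200000000 = 2.05 μs.
Transmission budget = 5.71 − 2.05 = 3.66 μs.
R ≥ L / t_tx = 11680 bits / 3.66e-06 s = 3.19 Gbps.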